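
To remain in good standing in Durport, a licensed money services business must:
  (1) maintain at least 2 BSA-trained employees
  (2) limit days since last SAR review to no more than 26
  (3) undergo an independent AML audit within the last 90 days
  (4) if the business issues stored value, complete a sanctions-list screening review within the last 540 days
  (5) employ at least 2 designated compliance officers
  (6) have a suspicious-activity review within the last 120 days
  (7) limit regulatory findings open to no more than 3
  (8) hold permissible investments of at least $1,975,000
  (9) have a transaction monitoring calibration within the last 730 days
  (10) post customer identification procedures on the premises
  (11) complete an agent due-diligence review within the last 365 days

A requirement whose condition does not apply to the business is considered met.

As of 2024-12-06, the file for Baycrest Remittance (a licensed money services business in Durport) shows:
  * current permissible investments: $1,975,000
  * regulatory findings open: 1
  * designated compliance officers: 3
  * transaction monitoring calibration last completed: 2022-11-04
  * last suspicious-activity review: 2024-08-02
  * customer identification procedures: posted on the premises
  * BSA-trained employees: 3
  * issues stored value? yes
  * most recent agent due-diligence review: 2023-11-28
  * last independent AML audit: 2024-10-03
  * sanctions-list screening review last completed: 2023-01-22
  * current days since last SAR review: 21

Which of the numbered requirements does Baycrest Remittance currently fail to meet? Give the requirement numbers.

4, 6, 9, 11

1. BSA-trained employees 3 ≥ 2 → met
2. days since last SAR review 21 ≤ 26 → met
3. independent AML audit 64 days ago vs limit 90 → met
4. condition 'issues stored value' holds; sanctions-list screening review 684 days ago vs limit 540 → not met
5. designated compliance officers 3 ≥ 2 → met
6. suspicious-activity review 126 days ago vs limit 120 → not met
7. regulatory findings open 1 ≤ 3 → met
8. permissible investments $1,975,000 ≥ $1,975,000 → met
9. transaction monitoring calibration 763 days ago vs limit 730 → not met
10. customer identification procedures present → met
11. agent due-diligence review 374 days ago vs limit 365 → not met
Not met: 4, 6, 9, 11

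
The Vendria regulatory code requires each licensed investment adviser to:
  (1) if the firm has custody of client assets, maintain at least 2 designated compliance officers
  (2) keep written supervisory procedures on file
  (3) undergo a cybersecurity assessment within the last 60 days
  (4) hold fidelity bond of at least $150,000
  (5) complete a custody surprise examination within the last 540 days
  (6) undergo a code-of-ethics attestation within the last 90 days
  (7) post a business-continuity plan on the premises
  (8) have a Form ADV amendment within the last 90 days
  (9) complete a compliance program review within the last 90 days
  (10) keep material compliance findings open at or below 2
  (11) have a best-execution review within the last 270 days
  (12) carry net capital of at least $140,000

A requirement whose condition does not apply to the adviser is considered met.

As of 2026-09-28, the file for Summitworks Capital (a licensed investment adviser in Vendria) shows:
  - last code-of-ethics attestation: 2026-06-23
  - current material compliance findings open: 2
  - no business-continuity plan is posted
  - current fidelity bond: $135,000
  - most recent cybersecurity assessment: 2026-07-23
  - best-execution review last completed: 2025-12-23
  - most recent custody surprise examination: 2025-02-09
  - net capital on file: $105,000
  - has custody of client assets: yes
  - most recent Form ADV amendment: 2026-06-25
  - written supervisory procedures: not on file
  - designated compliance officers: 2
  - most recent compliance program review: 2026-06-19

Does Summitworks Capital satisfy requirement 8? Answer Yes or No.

8. Form ADV amendment 95 days ago vs limit 90 → not met

No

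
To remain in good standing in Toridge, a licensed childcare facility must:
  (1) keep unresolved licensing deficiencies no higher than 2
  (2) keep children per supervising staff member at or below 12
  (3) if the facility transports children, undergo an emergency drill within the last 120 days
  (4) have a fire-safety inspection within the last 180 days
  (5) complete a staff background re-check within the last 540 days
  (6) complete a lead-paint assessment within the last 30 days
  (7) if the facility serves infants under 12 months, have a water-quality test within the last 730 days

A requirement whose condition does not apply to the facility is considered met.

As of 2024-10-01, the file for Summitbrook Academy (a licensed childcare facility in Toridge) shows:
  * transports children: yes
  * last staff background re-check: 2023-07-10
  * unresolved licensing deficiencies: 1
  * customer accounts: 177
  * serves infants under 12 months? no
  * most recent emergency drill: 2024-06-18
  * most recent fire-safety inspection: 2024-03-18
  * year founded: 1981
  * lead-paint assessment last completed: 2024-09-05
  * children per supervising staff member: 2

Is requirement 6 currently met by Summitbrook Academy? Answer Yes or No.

Yes

6. lead-paint assessment 26 days ago vs limit 30 → met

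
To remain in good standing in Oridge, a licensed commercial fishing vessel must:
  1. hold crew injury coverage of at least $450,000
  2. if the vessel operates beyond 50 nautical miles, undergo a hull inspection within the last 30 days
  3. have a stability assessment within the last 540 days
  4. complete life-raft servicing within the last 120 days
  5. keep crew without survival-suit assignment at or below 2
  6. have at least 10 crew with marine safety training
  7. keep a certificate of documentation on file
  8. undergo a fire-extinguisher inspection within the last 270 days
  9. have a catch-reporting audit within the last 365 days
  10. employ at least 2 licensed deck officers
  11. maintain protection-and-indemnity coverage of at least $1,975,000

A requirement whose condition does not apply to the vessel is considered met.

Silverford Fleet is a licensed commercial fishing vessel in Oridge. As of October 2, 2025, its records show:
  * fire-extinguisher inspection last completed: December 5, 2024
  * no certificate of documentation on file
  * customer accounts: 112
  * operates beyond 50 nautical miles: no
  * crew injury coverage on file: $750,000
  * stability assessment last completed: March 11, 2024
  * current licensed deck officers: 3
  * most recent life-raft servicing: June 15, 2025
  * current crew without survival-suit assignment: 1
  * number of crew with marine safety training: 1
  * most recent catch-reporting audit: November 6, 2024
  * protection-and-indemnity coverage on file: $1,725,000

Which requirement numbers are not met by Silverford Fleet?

1. crew injury coverage $750,000 ≥ $450,000 → met
2. condition 'operates beyond 50 nautical miles' does not hold → requirement n/a → met
3. stability assessment 570 days ago vs limit 540 → not met
4. life-raft servicing 109 days ago vs limit 120 → met
5. crew without survival-suit assignment 1 ≤ 2 → met
6. crew with marine safety training 1 < 10 → not met
7. certificate of documentation absent → not met
8. fire-extinguisher inspection 301 days ago vs limit 270 → not met
9. catch-reporting audit 330 days ago vs limit 365 → met
10. licensed deck officers 3 ≥ 2 → met
11. protection-and-indemnity coverage $1,725,000 < $1,975,000 → not met
Not met: 3, 6, 7, 8, 11

3, 6, 7, 8, 11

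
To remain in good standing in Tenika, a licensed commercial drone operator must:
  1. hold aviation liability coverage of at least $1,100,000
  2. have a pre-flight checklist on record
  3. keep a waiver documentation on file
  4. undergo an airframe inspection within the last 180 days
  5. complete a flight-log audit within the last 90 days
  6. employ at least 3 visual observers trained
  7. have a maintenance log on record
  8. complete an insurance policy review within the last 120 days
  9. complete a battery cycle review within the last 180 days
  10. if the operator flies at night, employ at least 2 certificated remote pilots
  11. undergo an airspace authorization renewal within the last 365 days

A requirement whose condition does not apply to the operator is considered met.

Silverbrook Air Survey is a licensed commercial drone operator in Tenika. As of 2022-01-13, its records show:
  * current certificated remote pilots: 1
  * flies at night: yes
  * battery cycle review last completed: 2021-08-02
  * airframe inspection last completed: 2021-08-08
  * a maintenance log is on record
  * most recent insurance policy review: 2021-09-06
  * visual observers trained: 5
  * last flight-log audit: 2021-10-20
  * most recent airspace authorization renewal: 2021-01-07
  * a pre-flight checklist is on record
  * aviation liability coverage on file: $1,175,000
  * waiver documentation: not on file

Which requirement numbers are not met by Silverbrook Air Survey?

3, 8, 10, 11

1. aviation liability coverage $1,175,000 ≥ $1,100,000 → met
2. pre-flight checklist present → met
3. waiver documentation absent → not met
4. airframe inspection 158 days ago vs limit 180 → met
5. flight-log audit 85 days ago vs limit 90 → met
6. visual observers trained 5 ≥ 3 → met
7. maintenance log present → met
8. insurance policy review 129 days ago vs limit 120 → not met
9. battery cycle review 164 days ago vs limit 180 → met
10. condition 'flies at night' holds; certificated remote pilots 1 < 2 → not met
11. airspace authorization renewal 371 days ago vs limit 365 → not met
Not met: 3, 8, 10, 11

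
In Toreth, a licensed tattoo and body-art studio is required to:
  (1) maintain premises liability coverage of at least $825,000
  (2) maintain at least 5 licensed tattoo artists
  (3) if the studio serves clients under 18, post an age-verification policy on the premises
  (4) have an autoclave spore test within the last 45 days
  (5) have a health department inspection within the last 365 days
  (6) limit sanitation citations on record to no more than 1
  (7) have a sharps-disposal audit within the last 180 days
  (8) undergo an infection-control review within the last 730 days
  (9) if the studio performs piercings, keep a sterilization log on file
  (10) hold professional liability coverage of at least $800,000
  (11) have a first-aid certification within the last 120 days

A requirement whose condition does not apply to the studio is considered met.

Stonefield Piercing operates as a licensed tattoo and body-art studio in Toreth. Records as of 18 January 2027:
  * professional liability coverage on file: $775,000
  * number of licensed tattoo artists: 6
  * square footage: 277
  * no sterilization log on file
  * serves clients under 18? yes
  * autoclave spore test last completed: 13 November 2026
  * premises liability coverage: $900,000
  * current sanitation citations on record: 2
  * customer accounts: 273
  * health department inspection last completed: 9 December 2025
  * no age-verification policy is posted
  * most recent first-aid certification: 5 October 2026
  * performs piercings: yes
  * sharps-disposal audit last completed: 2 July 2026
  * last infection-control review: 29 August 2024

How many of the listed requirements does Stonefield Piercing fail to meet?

1. premises liability coverage $900,000 ≥ $825,000 → met
2. licensed tattoo artists 6 ≥ 5 → met
3. condition 'serves clients under 18' holds; age-verification policy absent → not met
4. autoclave spore test 66 days ago vs limit 45 → not met
5. health department inspection 405 days ago vs limit 365 → not met
6. sanitation citations on record 2 > 1 → not met
7. sharps-disposal audit 200 days ago vs limit 180 → not met
8. infection-control review 872 days ago vs limit 730 → not met
9. condition 'performs piercings' holds; sterilization log absent → not met
10. professional liability coverage $775,000 < $800,000 → not met
11. first-aid certification 105 days ago vs limit 120 → met
Not met: 8 of 11

8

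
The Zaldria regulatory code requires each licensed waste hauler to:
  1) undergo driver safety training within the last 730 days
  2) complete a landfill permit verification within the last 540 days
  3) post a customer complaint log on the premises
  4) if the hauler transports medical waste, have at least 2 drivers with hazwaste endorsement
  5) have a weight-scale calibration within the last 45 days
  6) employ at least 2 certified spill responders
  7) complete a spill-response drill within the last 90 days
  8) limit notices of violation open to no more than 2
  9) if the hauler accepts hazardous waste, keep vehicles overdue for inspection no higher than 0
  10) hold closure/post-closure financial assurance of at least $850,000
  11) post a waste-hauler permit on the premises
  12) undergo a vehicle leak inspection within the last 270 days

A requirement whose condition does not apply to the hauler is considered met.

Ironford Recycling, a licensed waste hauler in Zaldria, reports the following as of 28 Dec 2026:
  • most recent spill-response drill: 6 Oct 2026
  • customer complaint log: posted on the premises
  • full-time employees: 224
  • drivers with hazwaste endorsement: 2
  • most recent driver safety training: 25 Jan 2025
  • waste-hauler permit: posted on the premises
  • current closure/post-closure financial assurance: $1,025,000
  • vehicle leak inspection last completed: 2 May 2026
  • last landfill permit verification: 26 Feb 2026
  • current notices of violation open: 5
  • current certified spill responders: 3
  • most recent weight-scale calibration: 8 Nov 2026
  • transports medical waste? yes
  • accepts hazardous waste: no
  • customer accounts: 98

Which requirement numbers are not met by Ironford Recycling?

1. driver safety training 702 days ago vs limit 730 → met
2. landfill permit verification 305 days ago vs limit 540 → met
3. customer complaint log present → met
4. condition 'transports medical waste' holds; drivers with hazwaste endorsement 2 ≥ 2 → met
5. weight-scale calibration 50 days ago vs limit 45 → not met
6. certified spill responders 3 ≥ 2 → met
7. spill-response drill 83 days ago vs limit 90 → met
8. notices of violation open 5 > 2 → not met
9. condition 'accepts hazardous waste' does not hold → requirement n/a → met
10. closure/post-closure financial assurance $1,025,000 ≥ $850,000 → met
11. waste-hauler permit present → met
12. vehicle leak inspection 240 days ago vs limit 270 → met
Not met: 5, 8

5, 8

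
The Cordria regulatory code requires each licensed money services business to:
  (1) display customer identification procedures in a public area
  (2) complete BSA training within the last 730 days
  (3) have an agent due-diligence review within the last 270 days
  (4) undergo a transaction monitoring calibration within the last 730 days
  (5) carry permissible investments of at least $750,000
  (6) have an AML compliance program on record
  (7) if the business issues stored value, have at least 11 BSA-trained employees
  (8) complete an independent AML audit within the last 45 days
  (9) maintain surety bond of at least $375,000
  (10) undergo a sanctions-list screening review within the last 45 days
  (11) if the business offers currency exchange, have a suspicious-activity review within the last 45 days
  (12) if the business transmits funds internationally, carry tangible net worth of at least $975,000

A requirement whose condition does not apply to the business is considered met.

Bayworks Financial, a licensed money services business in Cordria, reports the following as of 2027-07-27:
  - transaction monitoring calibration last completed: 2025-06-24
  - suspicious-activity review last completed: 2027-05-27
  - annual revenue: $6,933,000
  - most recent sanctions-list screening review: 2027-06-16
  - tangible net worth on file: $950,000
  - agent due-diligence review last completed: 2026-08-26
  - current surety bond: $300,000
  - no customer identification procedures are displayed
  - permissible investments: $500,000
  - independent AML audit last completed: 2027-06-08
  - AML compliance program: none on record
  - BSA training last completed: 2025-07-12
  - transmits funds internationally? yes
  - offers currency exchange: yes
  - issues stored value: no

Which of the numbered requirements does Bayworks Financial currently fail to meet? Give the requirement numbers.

1, 2, 3, 4, 5, 6, 8, 9, 11, 12

1. customer identification procedures absent → not met
2. BSA training 745 days ago vs limit 730 → not met
3. agent due-diligence review 335 days ago vs limit 270 → not met
4. transaction monitoring calibration 763 days ago vs limit 730 → not met
5. permissible investments $500,000 < $750,000 → not met
6. AML compliance program absent → not met
7. condition 'issues stored value' does not hold → requirement n/a → met
8. independent AML audit 49 days ago vs limit 45 → not met
9. surety bond $300,000 < $375,000 → not met
10. sanctions-list screening review 41 days ago vs limit 45 → met
11. condition 'offers currency exchange' holds; suspicious-activity review 61 days ago vs limit 45 → not met
12. condition 'transmits funds internationally' holds; tangible net worth $950,000 < $975,000 → not met
Not met: 1, 2, 3, 4, 5, 6, 8, 9, 11, 12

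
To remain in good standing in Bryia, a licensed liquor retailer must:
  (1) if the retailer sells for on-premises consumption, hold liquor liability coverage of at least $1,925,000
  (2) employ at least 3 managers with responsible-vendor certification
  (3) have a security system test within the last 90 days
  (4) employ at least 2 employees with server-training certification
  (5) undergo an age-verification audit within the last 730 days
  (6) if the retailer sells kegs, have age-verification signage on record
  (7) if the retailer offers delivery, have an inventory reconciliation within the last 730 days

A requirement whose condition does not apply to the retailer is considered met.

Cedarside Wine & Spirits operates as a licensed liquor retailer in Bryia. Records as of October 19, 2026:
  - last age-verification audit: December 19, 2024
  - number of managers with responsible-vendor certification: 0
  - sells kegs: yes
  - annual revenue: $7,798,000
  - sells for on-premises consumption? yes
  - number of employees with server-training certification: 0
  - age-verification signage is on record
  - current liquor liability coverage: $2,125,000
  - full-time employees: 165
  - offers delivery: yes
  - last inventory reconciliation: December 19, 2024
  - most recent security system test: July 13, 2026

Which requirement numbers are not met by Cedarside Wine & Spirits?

2, 3, 4

1. condition 'sells for on-premises consumption' holds; liquor liability coverage $2,125,000 ≥ $1,925,000 → met
2. managers with responsible-vendor certification 0 < 3 → not met
3. security system test 98 days ago vs limit 90 → not met
4. employees with server-training certification 0 < 2 → not met
5. age-verification audit 669 days ago vs limit 730 → met
6. condition 'sells kegs' holds; age-verification signage present → met
7. condition 'offers delivery' holds; inventory reconciliation 669 days ago vs limit 730 → met
Not met: 2, 3, 4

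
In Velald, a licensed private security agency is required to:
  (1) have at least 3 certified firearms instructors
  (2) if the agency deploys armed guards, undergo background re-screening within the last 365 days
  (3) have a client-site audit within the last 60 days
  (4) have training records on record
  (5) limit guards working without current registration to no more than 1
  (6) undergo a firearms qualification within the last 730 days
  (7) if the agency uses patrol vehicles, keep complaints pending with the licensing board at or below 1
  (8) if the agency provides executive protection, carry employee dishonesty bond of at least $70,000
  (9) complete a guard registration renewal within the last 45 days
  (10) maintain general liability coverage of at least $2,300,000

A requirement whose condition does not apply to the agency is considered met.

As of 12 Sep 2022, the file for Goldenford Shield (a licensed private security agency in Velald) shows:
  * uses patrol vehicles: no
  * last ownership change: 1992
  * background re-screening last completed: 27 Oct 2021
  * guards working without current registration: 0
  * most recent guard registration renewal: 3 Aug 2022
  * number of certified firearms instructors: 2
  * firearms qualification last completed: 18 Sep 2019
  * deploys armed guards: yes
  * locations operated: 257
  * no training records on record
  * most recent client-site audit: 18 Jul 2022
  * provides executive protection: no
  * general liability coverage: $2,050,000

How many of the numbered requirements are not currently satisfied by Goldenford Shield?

4

1. certified firearms instructors 2 < 3 → not met
2. condition 'deploys armed guards' holds; background re-screening 320 days ago vs limit 365 → met
3. client-site audit 56 days ago vs limit 60 → met
4. training records absent → not met
5. guards working without current registration 0 ≤ 1 → met
6. firearms qualification 1090 days ago vs limit 730 → not met
7. condition 'uses patrol vehicles' does not hold → requirement n/a → met
8. condition 'provides executive protection' does not hold → requirement n/a → met
9. guard registration renewal 40 days ago vs limit 45 → met
10. general liability coverage $2,050,000 < $2,300,000 → not met
Not met: 4 of 10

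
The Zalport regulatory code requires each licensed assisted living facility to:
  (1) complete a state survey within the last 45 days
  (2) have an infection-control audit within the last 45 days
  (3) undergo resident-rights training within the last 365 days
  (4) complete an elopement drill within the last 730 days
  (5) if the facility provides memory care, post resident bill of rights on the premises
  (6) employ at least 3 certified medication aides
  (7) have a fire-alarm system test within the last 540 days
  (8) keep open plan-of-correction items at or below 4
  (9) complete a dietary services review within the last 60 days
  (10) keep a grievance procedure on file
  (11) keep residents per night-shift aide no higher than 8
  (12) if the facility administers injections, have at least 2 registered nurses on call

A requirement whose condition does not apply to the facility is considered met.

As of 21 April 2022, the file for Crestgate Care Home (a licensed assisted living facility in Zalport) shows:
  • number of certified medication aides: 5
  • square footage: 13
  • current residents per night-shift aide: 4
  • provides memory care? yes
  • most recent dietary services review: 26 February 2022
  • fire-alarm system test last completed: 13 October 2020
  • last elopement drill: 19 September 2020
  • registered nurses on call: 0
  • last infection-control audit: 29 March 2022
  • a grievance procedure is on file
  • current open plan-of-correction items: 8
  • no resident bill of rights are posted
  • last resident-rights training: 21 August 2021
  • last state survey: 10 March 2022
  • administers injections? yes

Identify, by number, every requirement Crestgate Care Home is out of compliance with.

5, 7, 8, 12

1. state survey 42 days ago vs limit 45 → met
2. infection-control audit 23 days ago vs limit 45 → met
3. resident-rights training 243 days ago vs limit 365 → met
4. elopement drill 579 days ago vs limit 730 → met
5. condition 'provides memory care' holds; resident bill of rights absent → not met
6. certified medication aides 5 ≥ 3 → met
7. fire-alarm system test 555 days ago vs limit 540 → not met
8. open plan-of-correction items 8 > 4 → not met
9. dietary services review 54 days ago vs limit 60 → met
10. grievance procedure present → met
11. residents per night-shift aide 4 ≤ 8 → met
12. condition 'administers injections' holds; registered nurses on call 0 < 2 → not met
Not met: 5, 7, 8, 12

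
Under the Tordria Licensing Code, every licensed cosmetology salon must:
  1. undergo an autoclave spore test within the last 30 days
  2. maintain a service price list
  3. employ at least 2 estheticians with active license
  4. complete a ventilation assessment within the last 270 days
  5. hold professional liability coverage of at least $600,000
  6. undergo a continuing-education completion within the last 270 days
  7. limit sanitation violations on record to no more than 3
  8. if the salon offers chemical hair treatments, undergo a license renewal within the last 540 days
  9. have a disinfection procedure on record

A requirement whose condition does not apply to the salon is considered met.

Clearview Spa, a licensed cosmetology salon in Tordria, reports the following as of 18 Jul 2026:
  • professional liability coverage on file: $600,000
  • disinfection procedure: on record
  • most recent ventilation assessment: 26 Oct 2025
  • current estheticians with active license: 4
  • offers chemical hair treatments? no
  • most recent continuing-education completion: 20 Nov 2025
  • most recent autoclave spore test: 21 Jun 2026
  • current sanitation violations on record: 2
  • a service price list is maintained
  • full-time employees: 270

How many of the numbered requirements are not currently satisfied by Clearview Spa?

1. autoclave spore test 27 days ago vs limit 30 → met
2. service price list present → met
3. estheticians with active license 4 ≥ 2 → met
4. ventilation assessment 265 days ago vs limit 270 → met
5. professional liability coverage $600,000 ≥ $600,000 → met
6. continuing-education completion 240 days ago vs limit 270 → met
7. sanitation violations on record 2 ≤ 3 → met
8. condition 'offers chemical hair treatments' does not hold → requirement n/a → met
9. disinfection procedure present → met
Not met: 0 of 9

0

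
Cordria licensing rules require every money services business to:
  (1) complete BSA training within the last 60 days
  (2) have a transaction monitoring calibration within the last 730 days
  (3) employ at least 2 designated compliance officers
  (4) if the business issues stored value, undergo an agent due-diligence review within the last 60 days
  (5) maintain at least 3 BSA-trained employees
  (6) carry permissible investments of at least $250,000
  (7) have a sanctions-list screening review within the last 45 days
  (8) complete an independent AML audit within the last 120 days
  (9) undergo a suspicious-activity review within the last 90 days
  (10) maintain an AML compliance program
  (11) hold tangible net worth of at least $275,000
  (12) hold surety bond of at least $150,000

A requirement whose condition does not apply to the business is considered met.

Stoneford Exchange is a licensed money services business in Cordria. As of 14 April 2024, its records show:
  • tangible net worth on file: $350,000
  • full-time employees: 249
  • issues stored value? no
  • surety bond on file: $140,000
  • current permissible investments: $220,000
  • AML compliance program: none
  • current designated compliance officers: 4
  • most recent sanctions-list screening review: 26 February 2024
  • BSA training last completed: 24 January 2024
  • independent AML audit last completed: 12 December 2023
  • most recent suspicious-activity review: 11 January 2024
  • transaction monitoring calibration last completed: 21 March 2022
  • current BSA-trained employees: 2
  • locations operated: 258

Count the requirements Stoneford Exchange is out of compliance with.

9

1. BSA training 81 days ago vs limit 60 → not met
2. transaction monitoring calibration 755 days ago vs limit 730 → not met
3. designated compliance officers 4 ≥ 2 → met
4. condition 'issues stored value' does not hold → requirement n/a → met
5. BSA-trained employees 2 < 3 → not met
6. permissible investments $220,000 < $250,000 → not met
7. sanctions-list screening review 48 days ago vs limit 45 → not met
8. independent AML audit 124 days ago vs limit 120 → not met
9. suspicious-activity review 94 days ago vs limit 90 → not met
10. AML compliance program absent → not met
11. tangible net worth $350,000 ≥ $275,000 → met
12. surety bond $140,000 < $150,000 → not met
Not met: 9 of 12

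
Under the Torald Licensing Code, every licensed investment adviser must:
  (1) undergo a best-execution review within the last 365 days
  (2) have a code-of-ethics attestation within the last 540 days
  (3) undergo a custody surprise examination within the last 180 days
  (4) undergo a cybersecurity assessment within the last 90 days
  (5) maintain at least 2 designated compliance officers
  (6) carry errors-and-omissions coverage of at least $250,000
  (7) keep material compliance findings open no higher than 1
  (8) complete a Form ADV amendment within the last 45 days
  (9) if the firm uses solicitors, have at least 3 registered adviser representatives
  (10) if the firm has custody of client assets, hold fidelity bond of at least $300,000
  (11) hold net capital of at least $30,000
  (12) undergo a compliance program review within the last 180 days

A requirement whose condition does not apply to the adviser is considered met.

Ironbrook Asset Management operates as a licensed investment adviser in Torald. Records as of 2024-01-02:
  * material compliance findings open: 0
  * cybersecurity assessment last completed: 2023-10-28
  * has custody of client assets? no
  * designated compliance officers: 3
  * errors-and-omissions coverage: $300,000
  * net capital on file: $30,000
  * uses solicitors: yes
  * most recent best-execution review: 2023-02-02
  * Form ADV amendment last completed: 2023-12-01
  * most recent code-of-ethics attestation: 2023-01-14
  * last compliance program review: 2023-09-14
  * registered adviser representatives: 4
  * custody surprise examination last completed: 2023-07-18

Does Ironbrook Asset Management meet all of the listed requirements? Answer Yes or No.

1. best-execution review 334 days ago vs limit 365 → met
2. code-of-ethics attestation 353 days ago vs limit 540 → met
3. custody surprise examination 168 days ago vs limit 180 → met
4. cybersecurity assessment 66 days ago vs limit 90 → met
5. designated compliance officers 3 ≥ 2 → met
6. errors-and-omissions coverage $300,000 ≥ $250,000 → met
7. material compliance findings open 0 ≤ 1 → met
8. Form ADV amendment 32 days ago vs limit 45 → met
9. condition 'uses solicitors' holds; registered adviser representatives 4 ≥ 3 → met
10. condition 'has custody of client assets' does not hold → requirement n/a → met
11. net capital $30,000 ≥ $30,000 → met
12. compliance program review 110 days ago vs limit 180 → met
All met.

Yes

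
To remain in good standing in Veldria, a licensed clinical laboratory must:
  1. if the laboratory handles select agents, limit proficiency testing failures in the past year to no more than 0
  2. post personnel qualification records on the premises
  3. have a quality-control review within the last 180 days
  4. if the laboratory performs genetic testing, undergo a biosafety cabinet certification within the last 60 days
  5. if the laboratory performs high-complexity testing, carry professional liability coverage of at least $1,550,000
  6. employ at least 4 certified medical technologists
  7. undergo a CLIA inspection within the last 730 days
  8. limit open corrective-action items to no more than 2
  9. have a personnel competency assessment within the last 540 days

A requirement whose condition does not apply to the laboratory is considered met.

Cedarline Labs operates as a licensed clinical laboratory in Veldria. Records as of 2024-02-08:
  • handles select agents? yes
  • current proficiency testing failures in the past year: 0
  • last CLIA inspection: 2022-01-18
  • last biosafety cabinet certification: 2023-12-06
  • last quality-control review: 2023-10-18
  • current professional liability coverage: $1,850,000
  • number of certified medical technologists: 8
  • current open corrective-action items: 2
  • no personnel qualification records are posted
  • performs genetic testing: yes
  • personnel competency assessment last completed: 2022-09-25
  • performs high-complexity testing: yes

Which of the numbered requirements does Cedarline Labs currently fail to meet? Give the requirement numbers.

2, 4, 7

1. condition 'handles select agents' holds; proficiency testing failures in the past year 0 ≤ 0 → met
2. personnel qualification records absent → not met
3. quality-control review 113 days ago vs limit 180 → met
4. condition 'performs genetic testing' holds; biosafety cabinet certification 64 days ago vs limit 60 → not met
5. condition 'performs high-complexity testing' holds; professional liability coverage $1,850,000 ≥ $1,550,000 → met
6. certified medical technologists 8 ≥ 4 → met
7. CLIA inspection 751 days ago vs limit 730 → not met
8. open corrective-action items 2 ≤ 2 → met
9. personnel competency assessment 501 days ago vs limit 540 → met
Not met: 2, 4, 7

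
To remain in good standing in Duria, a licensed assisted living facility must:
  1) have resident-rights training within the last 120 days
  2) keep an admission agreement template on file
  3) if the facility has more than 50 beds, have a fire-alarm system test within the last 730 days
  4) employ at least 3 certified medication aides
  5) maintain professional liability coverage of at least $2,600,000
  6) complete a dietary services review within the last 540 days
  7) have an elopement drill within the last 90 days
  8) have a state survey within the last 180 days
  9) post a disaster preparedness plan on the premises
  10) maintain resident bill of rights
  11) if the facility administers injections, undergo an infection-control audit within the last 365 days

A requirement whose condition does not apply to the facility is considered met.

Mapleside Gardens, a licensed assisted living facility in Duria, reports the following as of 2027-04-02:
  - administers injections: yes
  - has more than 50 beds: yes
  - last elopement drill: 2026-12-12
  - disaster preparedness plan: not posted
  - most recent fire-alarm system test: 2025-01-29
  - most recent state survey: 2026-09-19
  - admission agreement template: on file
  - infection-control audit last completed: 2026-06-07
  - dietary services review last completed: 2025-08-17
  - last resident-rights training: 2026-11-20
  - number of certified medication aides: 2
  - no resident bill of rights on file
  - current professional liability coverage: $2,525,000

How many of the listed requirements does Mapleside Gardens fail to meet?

9

1. resident-rights training 133 days ago vs limit 120 → not met
2. admission agreement template present → met
3. condition 'has more than 50 beds' holds; fire-alarm system test 793 days ago vs limit 730 → not met
4. certified medication aides 2 < 3 → not met
5. professional liability coverage $2,525,000 < $2,600,000 → not met
6. dietary services review 593 days ago vs limit 540 → not met
7. elopement drill 111 days ago vs limit 90 → not met
8. state survey 195 days ago vs limit 180 → not met
9. disaster preparedness plan absent → not met
10. resident bill of rights absent → not met
11. condition 'administers injections' holds; infection-control audit 299 days ago vs limit 365 → met
Not met: 9 of 11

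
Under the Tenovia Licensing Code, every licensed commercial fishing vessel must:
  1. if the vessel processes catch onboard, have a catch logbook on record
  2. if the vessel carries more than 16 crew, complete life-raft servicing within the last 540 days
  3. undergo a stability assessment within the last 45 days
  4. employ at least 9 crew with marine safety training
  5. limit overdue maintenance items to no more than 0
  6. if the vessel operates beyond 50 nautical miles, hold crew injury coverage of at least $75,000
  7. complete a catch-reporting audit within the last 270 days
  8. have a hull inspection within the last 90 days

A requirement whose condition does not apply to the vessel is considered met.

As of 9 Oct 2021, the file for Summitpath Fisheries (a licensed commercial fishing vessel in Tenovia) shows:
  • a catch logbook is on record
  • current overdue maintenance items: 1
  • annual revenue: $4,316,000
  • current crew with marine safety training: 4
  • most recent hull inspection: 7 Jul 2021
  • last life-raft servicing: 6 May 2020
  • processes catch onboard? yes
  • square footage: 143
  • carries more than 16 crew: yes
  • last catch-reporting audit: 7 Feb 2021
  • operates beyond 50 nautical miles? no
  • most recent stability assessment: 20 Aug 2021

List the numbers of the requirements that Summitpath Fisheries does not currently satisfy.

1. condition 'processes catch onboard' holds; catch logbook present → met
2. condition 'carries more than 16 crew' holds; life-raft servicing 521 days ago vs limit 540 → met
3. stability assessment 50 days ago vs limit 45 → not met
4. crew with marine safety training 4 < 9 → not met
5. overdue maintenance items 1 > 0 → not met
6. condition 'operates beyond 50 nautical miles' does not hold → requirement n/a → met
7. catch-reporting audit 244 days ago vs limit 270 → met
8. hull inspection 94 days ago vs limit 90 → not met
Not met: 3, 4, 5, 8

3, 4, 5, 8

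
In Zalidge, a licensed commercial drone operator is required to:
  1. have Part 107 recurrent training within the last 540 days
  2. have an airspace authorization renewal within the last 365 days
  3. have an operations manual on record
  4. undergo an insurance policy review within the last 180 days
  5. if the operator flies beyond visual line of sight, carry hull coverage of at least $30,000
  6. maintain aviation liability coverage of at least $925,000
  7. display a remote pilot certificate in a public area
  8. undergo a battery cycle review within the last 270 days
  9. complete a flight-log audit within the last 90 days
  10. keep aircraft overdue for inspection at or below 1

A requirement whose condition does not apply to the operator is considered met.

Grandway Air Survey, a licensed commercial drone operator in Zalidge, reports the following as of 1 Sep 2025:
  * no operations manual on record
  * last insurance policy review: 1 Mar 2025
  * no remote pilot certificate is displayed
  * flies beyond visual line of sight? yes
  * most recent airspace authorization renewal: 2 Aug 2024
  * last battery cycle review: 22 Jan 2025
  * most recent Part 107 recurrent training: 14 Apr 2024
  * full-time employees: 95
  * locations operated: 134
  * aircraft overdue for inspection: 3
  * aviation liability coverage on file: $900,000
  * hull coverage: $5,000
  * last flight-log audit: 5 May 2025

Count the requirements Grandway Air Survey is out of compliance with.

8

1. Part 107 recurrent training 505 days ago vs limit 540 → met
2. airspace authorization renewal 395 days ago vs limit 365 → not met
3. operations manual absent → not met
4. insurance policy review 184 days ago vs limit 180 → not met
5. condition 'flies beyond visual line of sight' holds; hull coverage $5,000 < $30,000 → not met
6. aviation liability coverage $900,000 < $925,000 → not met
7. remote pilot certificate absent → not met
8. battery cycle review 222 days ago vs limit 270 → met
9. flight-log audit 119 days ago vs limit 90 → not met
10. aircraft overdue for inspection 3 > 1 → not met
Not met: 8 of 10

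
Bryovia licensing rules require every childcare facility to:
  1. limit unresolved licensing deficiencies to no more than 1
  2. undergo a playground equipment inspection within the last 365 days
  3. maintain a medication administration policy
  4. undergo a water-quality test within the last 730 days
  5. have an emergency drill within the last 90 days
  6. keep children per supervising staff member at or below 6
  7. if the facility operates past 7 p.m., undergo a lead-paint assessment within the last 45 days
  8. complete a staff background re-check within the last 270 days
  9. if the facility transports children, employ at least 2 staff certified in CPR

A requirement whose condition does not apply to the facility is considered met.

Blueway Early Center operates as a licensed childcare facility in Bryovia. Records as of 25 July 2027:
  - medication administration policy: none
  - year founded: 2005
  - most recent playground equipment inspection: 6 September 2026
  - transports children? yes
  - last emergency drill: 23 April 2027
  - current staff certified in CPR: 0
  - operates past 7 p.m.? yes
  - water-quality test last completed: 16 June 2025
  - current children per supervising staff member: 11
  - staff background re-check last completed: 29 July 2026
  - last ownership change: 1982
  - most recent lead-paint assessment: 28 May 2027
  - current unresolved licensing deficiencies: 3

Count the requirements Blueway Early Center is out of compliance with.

8

1. unresolved licensing deficiencies 3 > 1 → not met
2. playground equipment inspection 322 days ago vs limit 365 → met
3. medication administration policy absent → not met
4. water-quality test 769 days ago vs limit 730 → not met
5. emergency drill 93 days ago vs limit 90 → not met
6. children per supervising staff member 11 > 6 → not met
7. condition 'operates past 7 p.m.' holds; lead-paint assessment 58 days ago vs limit 45 → not met
8. staff background re-check 361 days ago vs limit 270 → not met
9. condition 'transports children' holds; staff certified in CPR 0 < 2 → not met
Not met: 8 of 9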